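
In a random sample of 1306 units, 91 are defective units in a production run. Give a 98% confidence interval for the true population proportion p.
(0.053, 0.086)

Proportion CI:
p̂ = 91/1306 = 0.06968
SE = √(p̂(1-p̂)/n) = √(0.06968 · 0.93032 / 1306) = 0.00705

z* = 2.326
Margin = z* · SE = 2.326 · 0.00705 = 0.0164

CI: 0.06968 ± 0.0164 = (0.053, 0.086)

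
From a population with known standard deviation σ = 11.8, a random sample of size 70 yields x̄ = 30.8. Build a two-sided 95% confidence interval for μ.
(28.04, 33.56)

z-interval (σ known):
z* = 1.960 for 95% confidence

Margin of error = z* · σ/√n = 1.960 · 11.8/√70 = 2.76

CI: (30.8 - 2.76, 30.8 + 2.76) = (28.04, 33.56)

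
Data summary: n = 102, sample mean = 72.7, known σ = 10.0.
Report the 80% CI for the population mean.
(71.43, 73.97)

z-interval (σ known):
z* = 1.282 for 80% confidence

Margin of error = z* · σ/√n = 1.282 · 10.0/√102 = 1.27

CI: (72.7 - 1.27, 72.7 + 1.27) = (71.43, 73.97)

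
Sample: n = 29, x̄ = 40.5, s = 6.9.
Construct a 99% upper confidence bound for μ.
μ ≤ 43.66

Upper bound (one-sided):
t* = 2.467 (one-sided for 99%)
Upper bound = x̄ + t* · s/√n = 40.5 + 2.467 · 6.9/√29 = 43.66

We are 99% confident that μ ≤ 43.66.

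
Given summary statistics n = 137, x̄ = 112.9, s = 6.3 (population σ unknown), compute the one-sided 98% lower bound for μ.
μ ≥ 111.78

Lower bound (one-sided):
t* = 2.074 (one-sided for 98%)
Lower bound = x̄ - t* · s/√n = 112.9 - 2.074 · 6.3/√137 = 111.78

We are 98% confident that μ ≥ 111.78.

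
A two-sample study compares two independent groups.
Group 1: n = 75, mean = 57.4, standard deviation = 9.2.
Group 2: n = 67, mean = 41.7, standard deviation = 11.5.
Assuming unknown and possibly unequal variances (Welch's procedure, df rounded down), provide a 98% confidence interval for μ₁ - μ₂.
(11.55, 19.85)

Difference: x̄₁ - x̄₂ = 15.70
SE = √(s₁²/n₁ + s₂²/n₂) = √(9.2²/75 + 11.5²/67) = 1.7614
df = 126.24 → 126 (Welch–Satterthwaite, rounded down)
t* = 2.356

CI: 15.70 ± 2.356 · 1.7614 = 15.70 ± 4.15 = (11.55, 19.85)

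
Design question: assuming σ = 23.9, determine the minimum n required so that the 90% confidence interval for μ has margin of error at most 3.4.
n ≥ 134

For margin E ≤ 3.4:
n ≥ (z* · σ / E)²
n ≥ (1.645 · 23.9 / 3.4)²
n ≥ 133.71

Minimum n = 134 (rounding up)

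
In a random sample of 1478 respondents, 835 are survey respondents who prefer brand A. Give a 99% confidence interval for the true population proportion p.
(0.532, 0.598)

Proportion CI:
p̂ = 835/1478 = 0.56495
SE = √(p̂(1-p̂)/n) = √(0.56495 · 0.43505 / 1478) = 0.01290

z* = 2.576
Margin = z* · SE = 2.576 · 0.01290 = 0.0332

CI: 0.56495 ± 0.0332 = (0.532, 0.598)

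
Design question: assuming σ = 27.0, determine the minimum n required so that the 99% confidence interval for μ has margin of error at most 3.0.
n ≥ 538

For margin E ≤ 3.0:
n ≥ (z* · σ / E)²
n ≥ (2.576 · 27.0 / 3.0)²
n ≥ 537.50

Minimum n = 538 (rounding up)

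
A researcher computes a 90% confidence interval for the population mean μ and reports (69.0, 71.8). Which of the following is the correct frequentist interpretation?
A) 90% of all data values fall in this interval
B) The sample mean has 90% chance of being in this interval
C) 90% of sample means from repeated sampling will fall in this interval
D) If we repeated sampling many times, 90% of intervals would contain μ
D

A) Wrong — a CI is about the parameter μ, not individual data values.
B) Wrong — x̄ is observed and sits in the interval by construction.
C) Wrong — coverage applies to intervals containing μ, not to future x̄ values.
D) Correct — this is the frequentist long-run coverage interpretation.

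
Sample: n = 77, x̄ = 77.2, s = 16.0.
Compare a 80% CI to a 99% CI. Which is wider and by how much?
99% CI is wider by 4.91

df = 76
80% CI: t* = 1.293, (74.84, 79.56), width = 2 · t* · s/√n = 4.72
99% CI: t* = 2.642, (72.38, 82.02), width = 2 · t* · s/√n = 9.63

The 99% CI is wider by 9.63 - 4.72 = 4.91.
Higher confidence requires a wider interval.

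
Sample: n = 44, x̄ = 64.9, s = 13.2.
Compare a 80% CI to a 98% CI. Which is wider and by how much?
98% CI is wider by 4.44

df = 43
80% CI: t* = 1.302, (62.31, 67.49), width = 2 · t* · s/√n = 5.18
98% CI: t* = 2.416, (60.09, 69.71), width = 2 · t* · s/√n = 9.62

The 98% CI is wider by 9.62 - 5.18 = 4.44.
Higher confidence requires a wider interval.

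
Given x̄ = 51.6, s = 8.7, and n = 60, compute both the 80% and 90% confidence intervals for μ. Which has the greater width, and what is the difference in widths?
90% CI is wider by 0.84

df = 59
80% CI: t* = 1.296, (50.14, 53.06), width = 2 · t* · s/√n = 2.91
90% CI: t* = 1.671, (49.72, 53.48), width = 2 · t* · s/√n = 3.75

The 90% CI is wider by 3.75 - 2.91 = 0.84.
Higher confidence requires a wider interval.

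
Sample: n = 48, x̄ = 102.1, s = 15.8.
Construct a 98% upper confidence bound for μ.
μ ≤ 106.92

Upper bound (one-sided):
t* = 2.112 (one-sided for 98%)
Upper bound = x̄ + t* · s/√n = 102.1 + 2.112 · 15.8/√48 = 106.92

We are 98% confident that μ ≤ 106.92.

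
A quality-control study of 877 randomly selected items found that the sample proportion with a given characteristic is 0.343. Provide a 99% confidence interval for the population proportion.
(0.302, 0.384)

Proportion CI:
SE = √(p̂(1-p̂)/n) = √(0.343 · 0.657 / 877) = 0.01603

z* = 2.576
Margin = z* · SE = 2.576 · 0.01603 = 0.0413

CI: 0.343 ± 0.0413 = (0.302, 0.384)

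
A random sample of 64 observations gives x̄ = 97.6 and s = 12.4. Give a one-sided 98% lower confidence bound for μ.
μ ≥ 94.35

Lower bound (one-sided):
t* = 2.097 (one-sided for 98%)
Lower bound = x̄ - t* · s/√n = 97.6 - 2.097 · 12.4/√64 = 94.35

We are 98% confident that μ ≥ 94.35.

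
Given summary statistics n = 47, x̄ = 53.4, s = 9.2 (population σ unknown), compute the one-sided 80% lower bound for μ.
μ ≥ 52.26

Lower bound (one-sided):
t* = 0.850 (one-sided for 80%)
Lower bound = x̄ - t* · s/√n = 53.4 - 0.850 · 9.2/√47 = 52.26

We are 80% confident that μ ≥ 52.26.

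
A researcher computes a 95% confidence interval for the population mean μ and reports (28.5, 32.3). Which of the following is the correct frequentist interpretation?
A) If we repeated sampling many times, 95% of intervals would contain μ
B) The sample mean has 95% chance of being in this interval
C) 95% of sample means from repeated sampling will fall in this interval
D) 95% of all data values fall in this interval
A

A) Correct — this is the frequentist long-run coverage interpretation.
B) Wrong — x̄ is observed and sits in the interval by construction.
C) Wrong — coverage applies to intervals containing μ, not to future x̄ values.
D) Wrong — a CI is about the parameter μ, not individual data values.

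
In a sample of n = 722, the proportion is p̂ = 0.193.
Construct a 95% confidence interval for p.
(0.164, 0.222)

Proportion CI:
SE = √(p̂(1-p̂)/n) = √(0.193 · 0.807 / 722) = 0.01469

z* = 1.960
Margin = z* · SE = 1.960 · 0.01469 = 0.0288

CI: 0.193 ± 0.0288 = (0.164, 0.222)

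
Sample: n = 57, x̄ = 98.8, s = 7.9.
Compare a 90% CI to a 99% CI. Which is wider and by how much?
99% CI is wider by 2.08

df = 56
90% CI: t* = 1.673, (97.05, 100.55), width = 2 · t* · s/√n = 3.50
99% CI: t* = 2.667, (96.01, 101.59), width = 2 · t* · s/√n = 5.58

The 99% CI is wider by 5.58 - 3.50 = 2.08.
Higher confidence requires a wider interval.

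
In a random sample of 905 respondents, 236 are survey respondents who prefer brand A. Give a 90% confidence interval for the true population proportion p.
(0.237, 0.285)

Proportion CI:
p̂ = 236/905 = 0.26077
SE = √(p̂(1-p̂)/n) = √(0.26077 · 0.73923 / 905) = 0.01459

z* = 1.645
Margin = z* · SE = 1.645 · 0.01459 = 0.0240

CI: 0.26077 ± 0.0240 = (0.237, 0.285)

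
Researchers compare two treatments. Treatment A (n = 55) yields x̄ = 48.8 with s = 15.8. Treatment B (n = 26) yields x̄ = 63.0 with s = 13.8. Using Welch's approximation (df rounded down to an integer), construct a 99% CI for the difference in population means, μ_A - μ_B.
(-23.39, -5.01)

Difference: x̄₁ - x̄₂ = -14.20
SE = √(s₁²/n₁ + s₂²/n₂) = √(15.8²/55 + 13.8²/26) = 3.4443
df = 55.68 → 55 (Welch–Satterthwaite, rounded down)
t* = 2.668

CI: -14.20 ± 2.668 · 3.4443 = -14.20 ± 9.19 = (-23.39, -5.01)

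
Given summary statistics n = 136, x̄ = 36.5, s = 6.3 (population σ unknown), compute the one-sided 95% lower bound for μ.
μ ≥ 35.61

Lower bound (one-sided):
t* = 1.656 (one-sided for 95%)
Lower bound = x̄ - t* · s/√n = 36.5 - 1.656 · 6.3/√136 = 35.61

We are 95% confident that μ ≥ 35.61.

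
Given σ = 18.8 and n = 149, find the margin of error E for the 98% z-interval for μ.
Margin of error = 3.58

Margin of error = z* · σ/√n
= 2.326 · 18.8/√149
= 2.326 · 18.8/12.2066
= 3.58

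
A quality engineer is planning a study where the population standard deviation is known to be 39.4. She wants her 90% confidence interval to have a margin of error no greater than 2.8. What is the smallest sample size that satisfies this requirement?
n ≥ 536

For margin E ≤ 2.8:
n ≥ (z* · σ / E)²
n ≥ (1.645 · 39.4 / 2.8)²
n ≥ 535.81

Minimum n = 536 (rounding up)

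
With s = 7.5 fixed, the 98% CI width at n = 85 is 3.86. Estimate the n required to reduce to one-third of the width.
n ≈ 765

CI width ∝ 1/√n
To reduce width by factor 3, need √n to grow by 3 → need 3² = 9 times as many samples.

Current: n = 85, width = 3.86
New: n = 765, width ≈ 1.26

Width reduced by factor of 3.86/1.26 = 3.06.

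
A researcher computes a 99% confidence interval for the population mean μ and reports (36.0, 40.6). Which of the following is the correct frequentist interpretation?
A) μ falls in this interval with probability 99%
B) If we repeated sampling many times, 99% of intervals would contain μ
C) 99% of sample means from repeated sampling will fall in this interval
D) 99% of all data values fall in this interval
B

A) Wrong — μ is fixed; the randomness lives in the interval, not in μ.
B) Correct — this is the frequentist long-run coverage interpretation.
C) Wrong — coverage applies to intervals containing μ, not to future x̄ values.
D) Wrong — a CI is about the parameter μ, not individual data values.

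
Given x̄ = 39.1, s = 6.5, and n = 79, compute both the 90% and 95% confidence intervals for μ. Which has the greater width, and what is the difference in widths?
95% CI is wider by 0.47

df = 78
90% CI: t* = 1.665, (37.88, 40.32), width = 2 · t* · s/√n = 2.44
95% CI: t* = 1.991, (37.64, 40.56), width = 2 · t* · s/√n = 2.91

The 95% CI is wider by 2.91 - 2.44 = 0.47.
Higher confidence requires a wider interval.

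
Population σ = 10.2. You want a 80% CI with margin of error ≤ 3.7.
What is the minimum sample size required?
n ≥ 13

For margin E ≤ 3.7:
n ≥ (z* · σ / E)²
n ≥ (1.282 · 10.2 / 3.7)²
n ≥ 12.49

Minimum n = 13 (rounding up)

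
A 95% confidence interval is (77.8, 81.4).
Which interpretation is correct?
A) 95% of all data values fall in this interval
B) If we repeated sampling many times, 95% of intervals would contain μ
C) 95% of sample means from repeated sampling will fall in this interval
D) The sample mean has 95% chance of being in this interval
B

A) Wrong — a CI is about the parameter μ, not individual data values.
B) Correct — this is the frequentist long-run coverage interpretation.
C) Wrong — coverage applies to intervals containing μ, not to future x̄ values.
D) Wrong — x̄ is observed and sits in the interval by construction.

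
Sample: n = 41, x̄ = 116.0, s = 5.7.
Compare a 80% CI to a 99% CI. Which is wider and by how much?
99% CI is wider by 2.49

df = 40
80% CI: t* = 1.303, (114.84, 117.16), width = 2 · t* · s/√n = 2.32
99% CI: t* = 2.704, (113.59, 118.41), width = 2 · t* · s/√n = 4.81

The 99% CI is wider by 4.81 - 2.32 = 2.49.
Higher confidence requires a wider interval.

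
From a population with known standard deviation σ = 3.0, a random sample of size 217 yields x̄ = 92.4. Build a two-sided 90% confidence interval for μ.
(92.06, 92.74)

z-interval (σ known):
z* = 1.645 for 90% confidence

Margin of error = z* · σ/√n = 1.645 · 3.0/√217 = 0.34

CI: (92.4 - 0.34, 92.4 + 0.34) = (92.06, 92.74)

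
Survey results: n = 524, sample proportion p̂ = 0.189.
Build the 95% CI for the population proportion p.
(0.155, 0.223)

Proportion CI:
SE = √(p̂(1-p̂)/n) = √(0.189 · 0.811 / 524) = 0.01710

z* = 1.960
Margin = z* · SE = 1.960 · 0.01710 = 0.0335

CI: 0.189 ± 0.0335 = (0.155, 0.223)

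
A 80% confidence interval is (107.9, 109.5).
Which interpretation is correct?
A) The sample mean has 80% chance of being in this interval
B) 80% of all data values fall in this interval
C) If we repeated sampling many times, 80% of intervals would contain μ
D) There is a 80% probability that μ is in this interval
C

A) Wrong — x̄ is observed and sits in the interval by construction.
B) Wrong — a CI is about the parameter μ, not individual data values.
C) Correct — this is the frequentist long-run coverage interpretation.
D) Wrong — μ is fixed; the randomness lives in the interval, not in μ.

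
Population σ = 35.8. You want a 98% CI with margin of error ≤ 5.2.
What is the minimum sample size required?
n ≥ 257

For margin E ≤ 5.2:
n ≥ (z* · σ / E)²
n ≥ (2.326 · 35.8 / 5.2)²
n ≥ 256.44

Minimum n = 257 (rounding up)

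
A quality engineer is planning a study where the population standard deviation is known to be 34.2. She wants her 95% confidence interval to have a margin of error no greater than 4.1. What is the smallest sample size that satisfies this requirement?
n ≥ 268

For margin E ≤ 4.1:
n ≥ (z* · σ / E)²
n ≥ (1.960 · 34.2 / 4.1)²
n ≥ 267.30

Minimum n = 268 (rounding up)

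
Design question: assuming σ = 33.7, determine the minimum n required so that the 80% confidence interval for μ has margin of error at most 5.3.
n ≥ 67

For margin E ≤ 5.3:
n ≥ (z* · σ / E)²
n ≥ (1.282 · 33.7 / 5.3)²
n ≥ 66.45

Minimum n = 67 (rounding up)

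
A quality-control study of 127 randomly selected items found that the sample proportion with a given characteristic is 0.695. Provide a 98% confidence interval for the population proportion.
(0.600, 0.790)

Proportion CI:
SE = √(p̂(1-p̂)/n) = √(0.695 · 0.305 / 127) = 0.04085

z* = 2.326
Margin = z* · SE = 2.326 · 0.04085 = 0.0950

CI: 0.695 ± 0.0950 = (0.600, 0.790)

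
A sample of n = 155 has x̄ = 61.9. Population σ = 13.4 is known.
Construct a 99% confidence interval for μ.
(59.13, 64.67)

z-interval (σ known):
z* = 2.576 for 99% confidence

Margin of error = z* · σ/√n = 2.576 · 13.4/√155 = 2.77

CI: (61.9 - 2.77, 61.9 + 2.77) = (59.13, 64.67)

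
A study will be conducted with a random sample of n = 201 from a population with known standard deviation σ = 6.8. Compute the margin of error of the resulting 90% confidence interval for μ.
Margin of error = 0.79

Margin of error = z* · σ/√n
= 1.645 · 6.8/√201
= 1.645 · 6.8/14.1774
= 0.79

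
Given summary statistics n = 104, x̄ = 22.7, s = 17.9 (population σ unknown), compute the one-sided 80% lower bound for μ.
μ ≥ 21.22

Lower bound (one-sided):
t* = 0.845 (one-sided for 80%)
Lower bound = x̄ - t* · s/√n = 22.7 - 0.845 · 17.9/√104 = 21.22

We are 80% confident that μ ≥ 21.22.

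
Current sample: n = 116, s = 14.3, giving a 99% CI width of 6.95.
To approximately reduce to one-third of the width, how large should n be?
n ≈ 1044

CI width ∝ 1/√n
To reduce width by factor 3, need √n to grow by 3 → need 3² = 9 times as many samples.

Current: n = 116, width = 6.95
New: n = 1044, width ≈ 2.28

Width reduced by factor of 6.95/2.28 = 3.05.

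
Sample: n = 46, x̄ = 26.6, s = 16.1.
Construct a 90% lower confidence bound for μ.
μ ≥ 23.51

Lower bound (one-sided):
t* = 1.301 (one-sided for 90%)
Lower bound = x̄ - t* · s/√n = 26.6 - 1.301 · 16.1/√46 = 23.51

We are 90% confident that μ ≥ 23.51.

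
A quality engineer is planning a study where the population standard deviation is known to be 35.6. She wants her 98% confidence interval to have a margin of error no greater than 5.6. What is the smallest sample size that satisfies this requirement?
n ≥ 219

For margin E ≤ 5.6:
n ≥ (z* · σ / E)²
n ≥ (2.326 · 35.6 / 5.6)²
n ≥ 218.65

Minimum n = 219 (rounding up)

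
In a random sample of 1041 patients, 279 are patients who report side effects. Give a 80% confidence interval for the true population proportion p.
(0.250, 0.286)

Proportion CI:
p̂ = 279/1041 = 0.26801
SE = √(p̂(1-p̂)/n) = √(0.26801 · 0.73199 / 1041) = 0.01373

z* = 1.282
Margin = z* · SE = 1.282 · 0.01373 = 0.0176

CI: 0.26801 ± 0.0176 = (0.250, 0.286)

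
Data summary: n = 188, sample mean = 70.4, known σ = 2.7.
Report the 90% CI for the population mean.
(70.08, 70.72)

z-interval (σ known):
z* = 1.645 for 90% confidence

Margin of error = z* · σ/√n = 1.645 · 2.7/√188 = 0.32

CI: (70.4 - 0.32, 70.4 + 0.32) = (70.08, 70.72)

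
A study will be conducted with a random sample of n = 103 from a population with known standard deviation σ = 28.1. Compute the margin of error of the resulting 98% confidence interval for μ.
Margin of error = 6.44

Margin of error = z* · σ/√n
= 2.326 · 28.1/√103
= 2.326 · 28.1/10.1489
= 6.44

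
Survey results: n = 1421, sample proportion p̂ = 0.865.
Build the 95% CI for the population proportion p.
(0.847, 0.883)

Proportion CI:
SE = √(p̂(1-p̂)/n) = √(0.865 · 0.135 / 1421) = 0.00907

z* = 1.960
Margin = z* · SE = 1.960 · 0.00907 = 0.0178

CI: 0.865 ± 0.0178 = (0.847, 0.883)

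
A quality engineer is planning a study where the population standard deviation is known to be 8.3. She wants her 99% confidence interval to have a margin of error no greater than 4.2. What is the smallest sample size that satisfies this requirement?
n ≥ 26

For margin E ≤ 4.2:
n ≥ (z* · σ / E)²
n ≥ (2.576 · 8.3 / 4.2)²
n ≥ 25.91

Minimum n = 26 (rounding up)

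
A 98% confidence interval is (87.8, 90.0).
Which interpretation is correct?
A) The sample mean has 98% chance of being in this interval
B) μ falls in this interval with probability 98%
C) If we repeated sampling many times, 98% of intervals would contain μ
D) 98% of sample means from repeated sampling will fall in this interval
C

A) Wrong — x̄ is observed and sits in the interval by construction.
B) Wrong — μ is fixed; the randomness lives in the interval, not in μ.
C) Correct — this is the frequentist long-run coverage interpretation.
D) Wrong — coverage applies to intervals containing μ, not to future x̄ values.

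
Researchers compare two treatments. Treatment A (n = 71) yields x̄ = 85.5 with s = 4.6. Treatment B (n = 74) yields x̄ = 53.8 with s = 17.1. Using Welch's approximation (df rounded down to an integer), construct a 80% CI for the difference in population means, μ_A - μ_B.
(29.04, 34.36)

Difference: x̄₁ - x̄₂ = 31.70
SE = √(s₁²/n₁ + s₂²/n₂) = √(4.6²/71 + 17.1²/74) = 2.0614
df = 83.93 → 83 (Welch–Satterthwaite, rounded down)
t* = 1.292

CI: 31.70 ± 1.292 · 2.0614 = 31.70 ± 2.66 = (29.04, 34.36)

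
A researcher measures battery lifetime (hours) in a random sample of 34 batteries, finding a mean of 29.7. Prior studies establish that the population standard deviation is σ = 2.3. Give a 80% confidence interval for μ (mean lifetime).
(29.19, 30.21)

z-interval (σ known):
z* = 1.282 for 80% confidence

Margin of error = z* · σ/√n = 1.282 · 2.3/√34 = 0.51

CI: (29.7 - 0.51, 29.7 + 0.51) = (29.19, 30.21)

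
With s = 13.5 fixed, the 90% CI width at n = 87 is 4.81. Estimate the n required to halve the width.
n ≈ 348

CI width ∝ 1/√n
To reduce width by factor 2, need √n to grow by 2 → need 2² = 4 times as many samples.

Current: n = 87, width = 4.81
New: n = 348, width ≈ 2.39

Width reduced by factor of 4.81/2.39 = 2.01.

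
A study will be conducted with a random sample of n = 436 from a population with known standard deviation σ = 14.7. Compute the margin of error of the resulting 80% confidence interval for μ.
Margin of error = 0.90

Margin of error = z* · σ/√n
= 1.282 · 14.7/√436
= 1.282 · 14.7/20.8806
= 0.90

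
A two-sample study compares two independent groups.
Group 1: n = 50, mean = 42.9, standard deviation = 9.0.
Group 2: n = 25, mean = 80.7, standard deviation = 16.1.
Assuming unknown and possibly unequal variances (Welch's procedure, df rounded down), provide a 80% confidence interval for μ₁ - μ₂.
(-42.33, -33.27)

Difference: x̄₁ - x̄₂ = -37.80
SE = √(s₁²/n₁ + s₂²/n₂) = √(9.0²/50 + 16.1²/25) = 3.4624
df = 31.71 → 31 (Welch–Satterthwaite, rounded down)
t* = 1.309

CI: -37.80 ± 1.309 · 3.4624 = -37.80 ± 4.53 = (-42.33, -33.27)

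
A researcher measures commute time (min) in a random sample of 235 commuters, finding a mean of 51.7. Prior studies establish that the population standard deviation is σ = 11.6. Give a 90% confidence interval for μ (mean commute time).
(50.46, 52.94)

z-interval (σ known):
z* = 1.645 for 90% confidence

Margin of error = z* · σ/√n = 1.645 · 11.6/√235 = 1.24

CI: (51.7 - 1.24, 51.7 + 1.24) = (50.46, 52.94)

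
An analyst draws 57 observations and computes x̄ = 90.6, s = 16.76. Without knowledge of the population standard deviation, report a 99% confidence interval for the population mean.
(84.68, 96.52)

t-interval (σ unknown):
df = n - 1 = 56
t* = 2.667 for 99% confidence

Margin of error = t* · s/√n = 2.667 · 16.76/√57 = 5.92

CI: (84.68, 96.52)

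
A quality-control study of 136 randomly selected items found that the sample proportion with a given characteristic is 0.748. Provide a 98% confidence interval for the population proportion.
(0.661, 0.835)

Proportion CI:
SE = √(p̂(1-p̂)/n) = √(0.748 · 0.252 / 136) = 0.03723

z* = 2.326
Margin = z* · SE = 2.326 · 0.03723 = 0.0866

CI: 0.748 ± 0.0866 = (0.661, 0.835)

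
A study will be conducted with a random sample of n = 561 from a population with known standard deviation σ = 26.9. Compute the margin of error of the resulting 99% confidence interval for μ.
Margin of error = 2.93

Margin of error = z* · σ/√n
= 2.576 · 26.9/√561
= 2.576 · 26.9/23.6854
= 2.93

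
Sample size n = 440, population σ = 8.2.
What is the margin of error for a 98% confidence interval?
Margin of error = 0.91

Margin of error = z* · σ/√n
= 2.326 · 8.2/√440
= 2.326 · 8.2/20.9762
= 0.91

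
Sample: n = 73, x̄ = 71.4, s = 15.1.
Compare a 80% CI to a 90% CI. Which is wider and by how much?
90% CI is wider by 1.32

df = 72
80% CI: t* = 1.293, (69.11, 73.69), width = 2 · t* · s/√n = 4.57
90% CI: t* = 1.666, (68.46, 74.34), width = 2 · t* · s/√n = 5.89

The 90% CI is wider by 5.89 - 4.57 = 1.32.
Higher confidence requires a wider interval.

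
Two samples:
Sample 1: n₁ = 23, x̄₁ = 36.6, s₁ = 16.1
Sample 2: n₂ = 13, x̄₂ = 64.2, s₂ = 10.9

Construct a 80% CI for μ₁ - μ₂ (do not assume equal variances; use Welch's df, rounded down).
(-33.51, -21.69)

Difference: x̄₁ - x̄₂ = -27.60
SE = √(s₁²/n₁ + s₂²/n₂) = √(16.1²/23 + 10.9²/13) = 4.5177
df = 32.71 → 32 (Welch–Satterthwaite, rounded down)
t* = 1.309

CI: -27.60 ± 1.309 · 4.5177 = -27.60 ± 5.91 = (-33.51, -21.69)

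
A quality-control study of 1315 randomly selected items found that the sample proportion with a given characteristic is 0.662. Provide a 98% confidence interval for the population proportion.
(0.632, 0.692)

Proportion CI:
SE = √(p̂(1-p̂)/n) = √(0.662 · 0.338 / 1315) = 0.01304

z* = 2.326
Margin = z* · SE = 2.326 · 0.01304 = 0.0303

CI: 0.662 ± 0.0303 = (0.632, 0.692)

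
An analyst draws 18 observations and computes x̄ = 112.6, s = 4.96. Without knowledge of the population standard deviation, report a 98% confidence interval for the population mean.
(109.60, 115.60)

t-interval (σ unknown):
df = n - 1 = 17
t* = 2.567 for 98% confidence

Margin of error = t* · s/√n = 2.567 · 4.96/√18 = 3.00

CI: (109.60, 115.60)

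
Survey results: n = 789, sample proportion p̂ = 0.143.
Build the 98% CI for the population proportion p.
(0.114, 0.172)

Proportion CI:
SE = √(p̂(1-p̂)/n) = √(0.143 · 0.857 / 789) = 0.01246

z* = 2.326
Margin = z* · SE = 2.326 · 0.01246 = 0.0290

CI: 0.143 ± 0.0290 = (0.114, 0.172)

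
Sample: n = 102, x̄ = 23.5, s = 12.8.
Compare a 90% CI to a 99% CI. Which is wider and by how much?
99% CI is wider by 2.44

df = 101
90% CI: t* = 1.660, (21.40, 25.60), width = 2 · t* · s/√n = 4.21
99% CI: t* = 2.625, (20.17, 26.83), width = 2 · t* · s/√n = 6.65

The 99% CI is wider by 6.65 - 4.21 = 2.44.
Higher confidence requires a wider interval.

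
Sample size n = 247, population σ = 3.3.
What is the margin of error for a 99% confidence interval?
Margin of error = 0.54

Margin of error = z* · σ/√n
= 2.576 · 3.3/√247
= 2.576 · 3.3/15.7162
= 0.54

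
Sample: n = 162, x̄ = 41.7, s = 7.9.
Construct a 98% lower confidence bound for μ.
μ ≥ 40.41

Lower bound (one-sided):
t* = 2.071 (one-sided for 98%)
Lower bound = x̄ - t* · s/√n = 41.7 - 2.071 · 7.9/√162 = 40.41

We are 98% confident that μ ≥ 40.41.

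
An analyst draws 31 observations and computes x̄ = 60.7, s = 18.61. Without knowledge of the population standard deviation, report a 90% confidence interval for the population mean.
(55.03, 66.37)

t-interval (σ unknown):
df = n - 1 = 30
t* = 1.697 for 90% confidence

Margin of error = t* · s/√n = 1.697 · 18.61/√31 = 5.67

CI: (55.03, 66.37)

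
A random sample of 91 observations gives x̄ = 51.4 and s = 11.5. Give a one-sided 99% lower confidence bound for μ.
μ ≥ 48.55

Lower bound (one-sided):
t* = 2.368 (one-sided for 99%)
Lower bound = x̄ - t* · s/√n = 51.4 - 2.368 · 11.5/√91 = 48.55

We are 99% confident that μ ≥ 48.55.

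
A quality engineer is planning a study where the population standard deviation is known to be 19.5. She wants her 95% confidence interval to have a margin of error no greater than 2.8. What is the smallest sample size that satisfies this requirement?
n ≥ 187

For margin E ≤ 2.8:
n ≥ (z* · σ / E)²
n ≥ (1.960 · 19.5 / 2.8)²
n ≥ 186.32

Minimum n = 187 (rounding up)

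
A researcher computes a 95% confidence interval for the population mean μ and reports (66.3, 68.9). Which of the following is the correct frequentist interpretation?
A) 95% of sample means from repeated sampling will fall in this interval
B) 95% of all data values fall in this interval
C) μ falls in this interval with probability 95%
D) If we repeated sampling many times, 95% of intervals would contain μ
D

A) Wrong — coverage applies to intervals containing μ, not to future x̄ values.
B) Wrong — a CI is about the parameter μ, not individual data values.
C) Wrong — μ is fixed; the randomness lives in the interval, not in μ.
D) Correct — this is the frequentist long-run coverage interpretation.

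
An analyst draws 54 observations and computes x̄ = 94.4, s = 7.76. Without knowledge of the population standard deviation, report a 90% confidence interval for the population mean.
(92.63, 96.17)

t-interval (σ unknown):
df = n - 1 = 53
t* = 1.674 for 90% confidence

Margin of error = t* · s/√n = 1.674 · 7.76/√54 = 1.77

CI: (92.63, 96.17)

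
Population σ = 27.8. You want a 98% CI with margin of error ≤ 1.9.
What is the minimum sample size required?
n ≥ 1159

For margin E ≤ 1.9:
n ≥ (z* · σ / E)²
n ≥ (2.326 · 27.8 / 1.9)²
n ≥ 1158.25

Minimum n = 1159 (rounding up)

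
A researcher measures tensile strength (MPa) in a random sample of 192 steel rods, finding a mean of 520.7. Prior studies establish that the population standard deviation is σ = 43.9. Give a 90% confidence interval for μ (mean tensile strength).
(515.49, 525.91)

z-interval (σ known):
z* = 1.645 for 90% confidence

Margin of error = z* · σ/√n = 1.645 · 43.9/√192 = 5.21

CI: (520.7 - 5.21, 520.7 + 5.21) = (515.49, 525.91)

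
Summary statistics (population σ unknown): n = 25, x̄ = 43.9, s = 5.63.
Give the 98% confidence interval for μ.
(41.09, 46.71)

t-interval (σ unknown):
df = n - 1 = 24
t* = 2.492 for 98% confidence

Margin of error = t* · s/√n = 2.492 · 5.63/√25 = 2.81

CI: (41.09, 46.71)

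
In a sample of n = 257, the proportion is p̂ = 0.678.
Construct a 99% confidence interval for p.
(0.603, 0.753)

Proportion CI:
SE = √(p̂(1-p̂)/n) = √(0.678 · 0.322 / 257) = 0.02915

z* = 2.576
Margin = z* · SE = 2.576 · 0.02915 = 0.0751

CI: 0.678 ± 0.0751 = (0.603, 0.753)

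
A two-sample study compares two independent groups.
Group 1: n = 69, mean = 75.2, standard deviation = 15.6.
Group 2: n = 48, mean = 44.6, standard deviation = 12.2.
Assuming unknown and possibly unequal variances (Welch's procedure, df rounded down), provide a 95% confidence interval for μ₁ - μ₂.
(25.50, 35.70)

Difference: x̄₁ - x̄₂ = 30.60
SE = √(s₁²/n₁ + s₂²/n₂) = √(15.6²/69 + 12.2²/48) = 2.5744
df = 113.36 → 113 (Welch–Satterthwaite, rounded down)
t* = 1.981

CI: 30.60 ± 1.981 · 2.5744 = 30.60 ± 5.10 = (25.50, 35.70)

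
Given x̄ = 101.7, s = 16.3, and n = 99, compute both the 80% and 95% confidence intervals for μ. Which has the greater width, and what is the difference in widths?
95% CI is wider by 2.27

df = 98
80% CI: t* = 1.290, (99.59, 103.81), width = 2 · t* · s/√n = 4.23
95% CI: t* = 1.984, (98.45, 104.95), width = 2 · t* · s/√n = 6.50

The 95% CI is wider by 6.50 - 4.23 = 2.27.
Higher confidence requires a wider interval.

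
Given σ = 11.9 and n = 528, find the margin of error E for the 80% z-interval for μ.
Margin of error = 0.66

Margin of error = z* · σ/√n
= 1.282 · 11.9/√528
= 1.282 · 11.9/22.9783
= 0.66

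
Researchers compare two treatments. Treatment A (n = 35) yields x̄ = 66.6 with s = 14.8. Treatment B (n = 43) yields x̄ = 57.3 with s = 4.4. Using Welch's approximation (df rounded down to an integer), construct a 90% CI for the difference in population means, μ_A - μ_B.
(4.93, 13.67)

Difference: x̄₁ - x̄₂ = 9.30
SE = √(s₁²/n₁ + s₂²/n₂) = √(14.8²/35 + 4.4²/43) = 2.5901
df = 38.91 → 38 (Welch–Satterthwaite, rounded down)
t* = 1.686

CI: 9.30 ± 1.686 · 2.5901 = 9.30 ± 4.37 = (4.93, 13.67)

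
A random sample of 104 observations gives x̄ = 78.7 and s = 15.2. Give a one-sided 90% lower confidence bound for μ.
μ ≥ 76.78

Lower bound (one-sided):
t* = 1.290 (one-sided for 90%)
Lower bound = x̄ - t* · s/√n = 78.7 - 1.290 · 15.2/√104 = 76.78

We are 90% confident that μ ≥ 76.78.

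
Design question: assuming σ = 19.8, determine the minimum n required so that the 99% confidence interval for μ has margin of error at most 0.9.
n ≥ 3212

For margin E ≤ 0.9:
n ≥ (z* · σ / E)²
n ≥ (2.576 · 19.8 / 0.9)²
n ≥ 3211.72

Minimum n = 3212 (rounding up)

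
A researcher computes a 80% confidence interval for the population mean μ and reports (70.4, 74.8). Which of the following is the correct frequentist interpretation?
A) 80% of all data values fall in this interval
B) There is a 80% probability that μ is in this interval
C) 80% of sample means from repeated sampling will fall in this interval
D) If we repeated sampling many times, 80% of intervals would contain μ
D

A) Wrong — a CI is about the parameter μ, not individual data values.
B) Wrong — μ is fixed; the randomness lives in the interval, not in μ.
C) Wrong — coverage applies to intervals containing μ, not to future x̄ values.
D) Correct — this is the frequentist long-run coverage interpretation.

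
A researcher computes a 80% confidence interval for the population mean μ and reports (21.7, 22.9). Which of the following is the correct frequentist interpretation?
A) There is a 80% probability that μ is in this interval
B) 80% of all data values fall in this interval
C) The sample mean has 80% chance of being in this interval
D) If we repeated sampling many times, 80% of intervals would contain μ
D

A) Wrong — μ is fixed; the randomness lives in the interval, not in μ.
B) Wrong — a CI is about the parameter μ, not individual data values.
C) Wrong — x̄ is observed and sits in the interval by construction.
D) Correct — this is the frequentist long-run coverage interpretation.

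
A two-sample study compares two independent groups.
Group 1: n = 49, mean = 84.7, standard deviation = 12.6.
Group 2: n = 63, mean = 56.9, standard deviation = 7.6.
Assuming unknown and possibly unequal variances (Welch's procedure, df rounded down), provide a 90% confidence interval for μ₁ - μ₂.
(24.40, 31.20)

Difference: x̄₁ - x̄₂ = 27.80
SE = √(s₁²/n₁ + s₂²/n₂) = √(12.6²/49 + 7.6²/63) = 2.0388
df = 74.40 → 74 (Welch–Satterthwaite, rounded down)
t* = 1.666

CI: 27.80 ± 1.666 · 2.0388 = 27.80 ± 3.40 = (24.40, 31.20)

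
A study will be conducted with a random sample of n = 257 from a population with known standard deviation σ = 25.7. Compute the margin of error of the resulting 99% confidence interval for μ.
Margin of error = 4.13

Margin of error = z* · σ/√n
= 2.576 · 25.7/√257
= 2.576 · 25.7/16.0312
= 4.13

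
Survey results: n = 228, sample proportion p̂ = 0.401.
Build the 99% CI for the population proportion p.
(0.317, 0.485)

Proportion CI:
SE = √(p̂(1-p̂)/n) = √(0.401 · 0.599 / 228) = 0.03246

z* = 2.576
Margin = z* · SE = 2.576 · 0.03246 = 0.0836

CI: 0.401 ± 0.0836 = (0.317, 0.485)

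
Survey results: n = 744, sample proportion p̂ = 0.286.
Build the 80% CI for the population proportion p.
(0.265, 0.307)

Proportion CI:
SE = √(p̂(1-p̂)/n) = √(0.286 · 0.714 / 744) = 0.01657

z* = 1.282
Margin = z* · SE = 1.282 · 0.01657 = 0.0212

CI: 0.286 ± 0.0212 = (0.265, 0.307)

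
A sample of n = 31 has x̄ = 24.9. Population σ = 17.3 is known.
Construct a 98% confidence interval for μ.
(17.67, 32.13)

z-interval (σ known):
z* = 2.326 for 98% confidence

Margin of error = z* · σ/√n = 2.326 · 17.3/√31 = 7.23

CI: (24.9 - 7.23, 24.9 + 7.23) = (17.67, 32.13)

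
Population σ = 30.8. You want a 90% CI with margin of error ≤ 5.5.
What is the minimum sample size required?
n ≥ 85

For margin E ≤ 5.5:
n ≥ (z* · σ / E)²
n ≥ (1.645 · 30.8 / 5.5)²
n ≥ 84.86

Minimum n = 85 (rounding up)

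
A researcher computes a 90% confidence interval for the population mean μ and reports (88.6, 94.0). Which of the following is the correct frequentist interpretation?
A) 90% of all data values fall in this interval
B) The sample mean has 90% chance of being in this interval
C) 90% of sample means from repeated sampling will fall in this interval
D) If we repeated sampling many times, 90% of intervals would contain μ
D

A) Wrong — a CI is about the parameter μ, not individual data values.
B) Wrong — x̄ is observed and sits in the interval by construction.
C) Wrong — coverage applies to intervals containing μ, not to future x̄ values.
D) Correct — this is the frequentist long-run coverage interpretation.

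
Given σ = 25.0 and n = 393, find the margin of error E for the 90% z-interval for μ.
Margin of error = 2.07

Margin of error = z* · σ/√n
= 1.645 · 25.0/√393
= 1.645 · 25.0/19.8242
= 2.07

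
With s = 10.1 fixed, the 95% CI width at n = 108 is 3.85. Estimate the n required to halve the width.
n ≈ 432

CI width ∝ 1/√n
To reduce width by factor 2, need √n to grow by 2 → need 2² = 4 times as many samples.

Current: n = 108, width = 3.85
New: n = 432, width ≈ 1.91

Width reduced by factor of 3.85/1.91 = 2.02.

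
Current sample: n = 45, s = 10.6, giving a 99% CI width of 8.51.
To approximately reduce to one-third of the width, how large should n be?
n ≈ 405

CI width ∝ 1/√n
To reduce width by factor 3, need √n to grow by 3 → need 3² = 9 times as many samples.

Current: n = 45, width = 8.51
New: n = 405, width ≈ 2.73

Width reduced by factor of 8.51/2.73 = 3.12.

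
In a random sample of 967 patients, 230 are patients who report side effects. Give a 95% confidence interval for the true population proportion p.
(0.211, 0.265)

Proportion CI:
p̂ = 230/967 = 0.23785
SE = √(p̂(1-p̂)/n) = √(0.23785 · 0.76215 / 967) = 0.01369

z* = 1.960
Margin = z* · SE = 1.960 · 0.01369 = 0.0268

CI: 0.23785 ± 0.0268 = (0.211, 0.265)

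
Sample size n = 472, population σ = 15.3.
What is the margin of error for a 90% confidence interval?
Margin of error = 1.16

Margin of error = z* · σ/√n
= 1.645 · 15.3/√472
= 1.645 · 15.3/21.7256
= 1.16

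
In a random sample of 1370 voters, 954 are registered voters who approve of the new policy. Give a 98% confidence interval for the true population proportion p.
(0.667, 0.725)

Proportion CI:
p̂ = 954/1370 = 0.69635
SE = √(p̂(1-p̂)/n) = √(0.69635 · 0.30365 / 1370) = 0.01242

z* = 2.326
Margin = z* · SE = 2.326 · 0.01242 = 0.0289

CI: 0.69635 ± 0.0289 = (0.667, 0.725)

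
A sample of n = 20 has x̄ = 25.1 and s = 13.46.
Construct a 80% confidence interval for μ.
(21.10, 29.10)

t-interval (σ unknown):
df = n - 1 = 19
t* = 1.328 for 80% confidence

Margin of error = t* · s/√n = 1.328 · 13.46/√20 = 4.00

CI: (21.10, 29.10)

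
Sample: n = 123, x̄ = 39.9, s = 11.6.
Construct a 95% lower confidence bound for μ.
μ ≥ 38.17

Lower bound (one-sided):
t* = 1.657 (one-sided for 95%)
Lower bound = x̄ - t* · s/√n = 39.9 - 1.657 · 11.6/√123 = 38.17

We are 95% confident that μ ≥ 38.17.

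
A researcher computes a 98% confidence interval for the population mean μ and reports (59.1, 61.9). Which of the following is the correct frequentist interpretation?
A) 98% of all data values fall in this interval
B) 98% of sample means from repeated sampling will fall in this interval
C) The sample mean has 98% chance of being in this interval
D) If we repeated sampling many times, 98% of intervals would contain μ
D

A) Wrong — a CI is about the parameter μ, not individual data values.
B) Wrong — coverage applies to intervals containing μ, not to future x̄ values.
C) Wrong — x̄ is observed and sits in the interval by construction.
D) Correct — this is the frequentist long-run coverage interpretation.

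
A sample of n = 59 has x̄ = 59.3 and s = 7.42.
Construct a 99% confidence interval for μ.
(56.73, 61.87)

t-interval (σ unknown):
df = n - 1 = 58
t* = 2.663 for 99% confidence

Margin of error = t* · s/√n = 2.663 · 7.42/√59 = 2.57

CI: (56.73, 61.87)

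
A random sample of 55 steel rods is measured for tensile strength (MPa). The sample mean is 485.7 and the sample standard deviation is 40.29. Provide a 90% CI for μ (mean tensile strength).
(476.61, 494.79)

t-interval (σ unknown):
df = n - 1 = 54
t* = 1.674 for 90% confidence

Margin of error = t* · s/√n = 1.674 · 40.29/√55 = 9.09

CI: (476.61, 494.79)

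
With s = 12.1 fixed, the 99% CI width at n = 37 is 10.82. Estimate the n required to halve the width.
n ≈ 148

CI width ∝ 1/√n
To reduce width by factor 2, need √n to grow by 2 → need 2² = 4 times as many samples.

Current: n = 37, width = 10.82
New: n = 148, width ≈ 5.19

Width reduced by factor of 10.82/5.19 = 2.08.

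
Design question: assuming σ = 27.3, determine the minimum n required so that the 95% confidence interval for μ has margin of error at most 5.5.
n ≥ 95

For margin E ≤ 5.5:
n ≥ (z* · σ / E)²
n ≥ (1.960 · 27.3 / 5.5)²
n ≥ 94.65

Minimum n = 95 (rounding up)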